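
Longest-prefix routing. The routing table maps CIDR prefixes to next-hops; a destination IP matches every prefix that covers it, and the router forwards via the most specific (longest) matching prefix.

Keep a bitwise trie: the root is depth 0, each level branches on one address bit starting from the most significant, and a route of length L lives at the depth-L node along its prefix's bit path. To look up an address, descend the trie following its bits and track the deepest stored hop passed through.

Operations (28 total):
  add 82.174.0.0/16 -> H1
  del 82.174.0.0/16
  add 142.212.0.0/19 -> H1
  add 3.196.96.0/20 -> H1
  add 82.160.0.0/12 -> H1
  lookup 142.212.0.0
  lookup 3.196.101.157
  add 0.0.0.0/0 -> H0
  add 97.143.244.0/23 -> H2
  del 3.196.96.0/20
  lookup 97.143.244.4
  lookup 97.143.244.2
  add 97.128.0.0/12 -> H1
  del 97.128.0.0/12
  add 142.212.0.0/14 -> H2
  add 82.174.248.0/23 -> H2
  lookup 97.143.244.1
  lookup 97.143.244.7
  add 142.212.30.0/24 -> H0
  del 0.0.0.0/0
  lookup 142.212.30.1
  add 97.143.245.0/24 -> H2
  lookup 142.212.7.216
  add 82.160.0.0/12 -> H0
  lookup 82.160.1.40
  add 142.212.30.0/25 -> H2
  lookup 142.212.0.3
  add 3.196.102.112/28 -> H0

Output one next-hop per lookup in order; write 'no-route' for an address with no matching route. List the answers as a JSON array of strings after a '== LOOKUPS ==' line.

Process each operation:
  + 82.174.0.0/16 (H1) depth=16
  del 82.174.0.0/16 (clear depth 16)
  + 142.212.0.0/19 (H1) depth=19
  + 3.196.96.0/20 (H1) depth=20
  + 82.160.0.0/12 (H1) depth=12
  ? 142.212.0.0  path d0:-→d1:-→d2:-→d3:-→d4:-→d5:-→d6:-→d7:-→d8:-→d9:-→d10:-→d11:-→d12:-→d13:-→d14:-→d15:-→d16:-→d17:-→d18:-→d19:H1  best=H1
  ? 3.196.101.157  path d0:-→d1:-→d2:-→d3:-→d4:-→d5:-→d6:-→d7:-→d8:-→d9:-→d10:-→d11:-→d12:-→d13:-→d14:-→d15:-→d16:-→d17:-→d18:-→d19:-→d20:H1  best=H1
  + 0.0.0.0/0 (H0) depth=0
  + 97.143.244.0/23 (H2) depth=23
  del 3.196.96.0/20 (clear depth 20)
  ? 97.143.244.4  path d0:H0→d1:-→d2:-→d3:-→d4:-→d5:-→d6:-→d7:-→d8:-→d9:-→d10:-→d11:-→d12:-→d13:-→d14:-→d15:-→d16:-→d17:-→d18:-→d19:-→d20:-→d21:-→d22:-→d23:H2  best=H2
  ? 97.143.244.2  path d0:H0→d1:-→d2:-→d3:-→d4:-→d5:-→d6:-→d7:-→d8:-→d9:-→d10:-→d11:-→d12:-→d13:-→d14:-→d15:-→d16:-→d17:-→d18:-→d19:-→d20:-→d21:-→d22:-→d23:H2  best=H2
  + 97.128.0.0/12 (H1) depth=12
  del 97.128.0.0/12 (clear depth 12)
  + 142.212.0.0/14 (H2) depth=14
  + 82.174.248.0/23 (H2) depth=23
  ? 97.143.244.1  path d0:H0→d1:-→d2:-→d3:-→d4:-→d5:-→d6:-→d7:-→d8:-→d9:-→d10:-→d11:-→d12:-→d13:-→d14:-→d15:-→d16:-→d17:-→d18:-→d19:-→d20:-→d21:-→d22:-→d23:H2  best=H2
  ? 97.143.244.7  path d0:H0→d1:-→d2:-→d3:-→d4:-→d5:-→d6:-→d7:-→d8:-→d9:-→d10:-→d11:-→d12:-→d13:-→d14:-→d15:-→d16:-→d17:-→d18:-→d19:-→d20:-→d21:-→d22:-→d23:H2  best=H2
  + 142.212.30.0/24 (H0) depth=24
  del 0.0.0.0/0 (clear depth 0)
  ? 142.212.30.1  path d0:-→d1:-→d2:-→d3:-→d4:-→d5:-→d6:-→d7:-→d8:-→d9:-→d10:-→d11:-→d12:-→d13:-→d14:H2→d15:-→d16:-→d17:-→d18:-→d19:H1→d20:-→d21:-→d22:-→d23:-→d24:H0  best=H0
  + 97.143.245.0/24 (H2) depth=24
  ? 142.212.7.216  path d0:-→d1:-→d2:-→d3:-→d4:-→d5:-→d6:-→d7:-→d8:-→d9:-→d10:-→d11:-→d12:-→d13:-→d14:H2→d15:-→d16:-→d17:-→d18:-→d19:H1  best=H1
  + 82.160.0.0/12 (H0) depth=12
  ? 82.160.1.40  path d0:-→d1:-→d2:-→d3:-→d4:-→d5:-→d6:-→d7:-→d8:-→d9:-→d10:-→d11:-→d12:H0  best=H0
  + 142.212.30.0/25 (H2) depth=25
  ? 142.212.0.3  path d0:-→d1:-→d2:-→d3:-→d4:-→d5:-→d6:-→d7:-→d8:-→d9:-→d10:-→d11:-→d12:-→d13:-→d14:H2→d15:-→d16:-→d17:-→d18:-→d19:H1  best=H1
  + 3.196.102.112/28 (H0) depth=28

== LOOKUPS ==
["H1","H1","H2","H2","H2","H2","H0","H1","H0","H1"]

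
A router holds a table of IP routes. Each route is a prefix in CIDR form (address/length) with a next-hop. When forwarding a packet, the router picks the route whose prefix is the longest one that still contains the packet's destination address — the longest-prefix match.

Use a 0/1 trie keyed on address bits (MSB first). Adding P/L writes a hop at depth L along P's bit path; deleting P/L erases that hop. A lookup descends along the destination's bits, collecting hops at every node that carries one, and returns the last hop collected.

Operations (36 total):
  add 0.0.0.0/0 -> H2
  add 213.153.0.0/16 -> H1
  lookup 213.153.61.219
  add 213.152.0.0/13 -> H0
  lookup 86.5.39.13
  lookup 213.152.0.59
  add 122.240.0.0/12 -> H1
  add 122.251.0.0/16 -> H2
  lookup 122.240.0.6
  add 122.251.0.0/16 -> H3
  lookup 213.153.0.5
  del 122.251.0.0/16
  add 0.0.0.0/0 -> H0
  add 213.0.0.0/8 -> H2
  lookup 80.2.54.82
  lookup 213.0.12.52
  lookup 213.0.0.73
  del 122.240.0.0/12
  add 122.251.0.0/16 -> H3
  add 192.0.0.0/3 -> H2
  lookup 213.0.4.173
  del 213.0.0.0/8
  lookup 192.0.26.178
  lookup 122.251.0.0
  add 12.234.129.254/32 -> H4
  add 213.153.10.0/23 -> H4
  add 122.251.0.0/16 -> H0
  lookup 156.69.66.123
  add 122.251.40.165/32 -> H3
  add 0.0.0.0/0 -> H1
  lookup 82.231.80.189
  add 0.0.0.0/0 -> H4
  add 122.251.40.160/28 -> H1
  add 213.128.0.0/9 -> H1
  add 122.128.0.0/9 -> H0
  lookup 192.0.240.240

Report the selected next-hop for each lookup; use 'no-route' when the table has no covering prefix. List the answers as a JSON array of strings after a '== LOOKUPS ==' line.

Process each operation:
  add 0.0.0.0/0 -> H2 at depth 0
  add 213.153.0.0/16 -> H1 at depth 16
  Q 213.153.61.219: descend 1101010110011001 ; hops seen [H2,H1] ; pick H1
  add 213.152.0.0/13 -> H0 at depth 13
  Q 86.5.39.13: descend ε ; hops seen [H2] ; pick H2
  Q 213.152.0.59: descend 110101011001100 ; hops seen [H2,H0] ; pick H0
  add 122.240.0.0/12 -> H1 at depth 12
  add 122.251.0.0/16 -> H2 at depth 16
  Q 122.240.0.6: descend 011110101111 ; hops seen [H2,H1] ; pick H1
  add 122.251.0.0/16 -> H3 at depth 16
  Q 213.153.0.5: descend 1101010110011001 ; hops seen [H2,H0,H1] ; pick H1
  - 122.251.0.0/16 clear@16
  add 0.0.0.0/0 -> H0 at depth 0
  add 213.0.0.0/8 -> H2 at depth 8
  Q 80.2.54.82: descend 01 ; hops seen [H0] ; pick H0
  Q 213.0.12.52: descend 11010101 ; hops seen [H0,H2] ; pick H2
  Q 213.0.0.73: descend 11010101 ; hops seen [H0,H2] ; pick H2
  - 122.240.0.0/12 clear@12
  add 122.251.0.0/16 -> H3 at depth 16
  add 192.0.0.0/3 -> H2 at depth 3
  Q 213.0.4.173: descend 11010101 ; hops seen [H0,H2,H2] ; pick H2
  - 213.0.0.0/8 clear@8
  Q 192.0.26.178: descend 110 ; hops seen [H0,H2] ; pick H2
  Q 122.251.0.0: descend 0111101011111011 ; hops seen [H0,H3] ; pick H3
  add 12.234.129.254/32 -> H4 at depth 32
  add 213.153.10.0/23 -> H4 at depth 23
  add 122.251.0.0/16 -> H0 at depth 16
  Q 156.69.66.123: descend 1 ; hops seen [H0] ; pick H0
  add 122.251.40.165/32 -> H3 at depth 32
  add 0.0.0.0/0 -> H1 at depth 0
  Q 82.231.80.189: descend 01 ; hops seen [H1] ; pick H1
  add 0.0.0.0/0 -> H4 at depth 0
  add 122.251.40.160/28 -> H1 at depth 28
  add 213.128.0.0/9 -> H1 at depth 9
  add 122.128.0.0/9 -> H0 at depth 9
  Q 192.0.240.240: descend 110 ; hops seen [H4,H2] ; pick H2

== LOOKUPS ==
["H1","H2","H0","H1","H1","H0","H2","H2","H2","H2","H3","H0","H1","H2"]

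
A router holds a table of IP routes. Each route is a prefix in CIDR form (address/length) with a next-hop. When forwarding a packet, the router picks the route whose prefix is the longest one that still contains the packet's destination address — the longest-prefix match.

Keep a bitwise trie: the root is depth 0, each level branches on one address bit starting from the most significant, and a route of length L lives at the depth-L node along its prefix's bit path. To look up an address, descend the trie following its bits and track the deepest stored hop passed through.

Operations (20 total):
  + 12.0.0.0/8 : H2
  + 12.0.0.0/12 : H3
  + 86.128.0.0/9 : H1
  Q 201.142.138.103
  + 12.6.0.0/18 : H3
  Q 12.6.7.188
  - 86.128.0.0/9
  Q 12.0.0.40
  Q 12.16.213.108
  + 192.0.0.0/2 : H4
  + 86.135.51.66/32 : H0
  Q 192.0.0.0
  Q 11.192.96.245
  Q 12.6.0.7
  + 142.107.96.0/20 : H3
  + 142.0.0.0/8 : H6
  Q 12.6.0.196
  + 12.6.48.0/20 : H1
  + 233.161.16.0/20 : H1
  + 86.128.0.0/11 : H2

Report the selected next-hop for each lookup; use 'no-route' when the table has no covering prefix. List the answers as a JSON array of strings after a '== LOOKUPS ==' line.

Trace:
  add 12.0.0.0/8 -> H2 at depth 8
  add 12.0.0.0/12 -> H3 at depth 12
  add 86.128.0.0/9 -> H1 at depth 9
  ? 201.142.138.103  path d0:-  best=no-route
  add 12.6.0.0/18 -> H3 at depth 18
  ? 12.6.7.188  path d0:-→d1:-→d2:-→d3:-→d4:-→d5:-→d6:-→d7:-→d8:H2→d9:-→d10:-→d11:-→d12:H3→d13:-→d14:-→d15:-→d16:-→d17:-→d18:H3  best=H3
  - 86.128.0.0/9 clear@9
  ? 12.0.0.40  path d0:-→d1:-→d2:-→d3:-→d4:-→d5:-→d6:-→d7:-→d8:H2→d9:-→d10:-→d11:-→d12:H3→d13:-  best=H3
  ? 12.16.213.108  path d0:-→d1:-→d2:-→d3:-→d4:-→d5:-→d6:-→d7:-→d8:H2→d9:-→d10:-→d11:-  best=H2
  add 192.0.0.0/2 -> H4 at depth 2
  add 86.135.51.66/32 -> H0 at depth 32
  ? 192.0.0.0  path d0:-→d1:-→d2:H4  best=H4
  ? 11.192.96.245  path d0:-→d1:-→d2:-→d3:-→d4:-→d5:-  best=no-route
  ? 12.6.0.7  path d0:-→d1:-→d2:-→d3:-→d4:-→d5:-→d6:-→d7:-→d8:H2→d9:-→d10:-→d11:-→d12:H3→d13:-→d14:-→d15:-→d16:-→d17:-→d18:H3  best=H3
  add 142.107.96.0/20 -> H3 at depth 20
  add 142.0.0.0/8 -> H6 at depth 8
  ? 12.6.0.196  path d0:-→d1:-→d2:-→d3:-→d4:-→d5:-→d6:-→d7:-→d8:H2→d9:-→d10:-→d11:-→d12:H3→d13:-→d14:-→d15:-→d16:-→d17:-→d18:H3  best=H3
  add 12.6.48.0/20 -> H1 at depth 20
  add 233.161.16.0/20 -> H1 at depth 20
  add 86.128.0.0/11 -> H2 at depth 11

== LOOKUPS ==
["no-route","H3","H3","H2","H4","no-route","H3","H3"]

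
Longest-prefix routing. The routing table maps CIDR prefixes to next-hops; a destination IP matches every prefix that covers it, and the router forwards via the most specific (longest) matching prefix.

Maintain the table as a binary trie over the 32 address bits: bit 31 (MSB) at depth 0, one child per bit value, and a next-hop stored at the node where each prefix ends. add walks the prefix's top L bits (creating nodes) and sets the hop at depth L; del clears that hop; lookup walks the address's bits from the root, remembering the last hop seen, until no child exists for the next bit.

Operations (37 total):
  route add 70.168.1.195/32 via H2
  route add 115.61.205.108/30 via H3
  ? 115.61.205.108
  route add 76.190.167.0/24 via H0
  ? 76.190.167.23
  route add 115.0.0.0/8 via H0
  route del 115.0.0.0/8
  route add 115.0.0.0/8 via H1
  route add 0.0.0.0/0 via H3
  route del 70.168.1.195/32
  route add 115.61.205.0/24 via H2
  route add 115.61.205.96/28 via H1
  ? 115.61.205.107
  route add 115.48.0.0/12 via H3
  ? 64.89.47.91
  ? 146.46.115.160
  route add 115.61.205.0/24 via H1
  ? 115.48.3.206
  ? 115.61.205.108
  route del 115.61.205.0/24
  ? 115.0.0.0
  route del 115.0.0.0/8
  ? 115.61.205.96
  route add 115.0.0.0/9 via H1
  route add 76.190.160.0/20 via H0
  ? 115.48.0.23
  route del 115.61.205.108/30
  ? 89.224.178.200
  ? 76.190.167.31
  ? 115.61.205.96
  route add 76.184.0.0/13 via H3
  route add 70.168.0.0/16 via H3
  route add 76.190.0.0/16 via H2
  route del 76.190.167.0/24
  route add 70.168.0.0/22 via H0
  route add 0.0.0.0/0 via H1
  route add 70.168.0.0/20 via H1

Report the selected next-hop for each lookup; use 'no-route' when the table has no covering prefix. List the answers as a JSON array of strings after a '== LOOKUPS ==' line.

Apply in order:
  add 70.168.1.195/32 -> H2 at depth 32
  add 115.61.205.108/30 -> H3 at depth 30
  lookup 115.61.205.108: bits 011100110011110111001101011011 walk d0:-→d1:-→d2:-→d3:-→d4:-→d5:-→d6:-→d7:-→d8:-→d9:-→d10:-→d11:-→d12:-→d13:-→d14:-→d15:-→d16:-→d17:-→d18:-→d19:-→d20:-→d21:-→d22:-→d23:-→d24:-→d25:-→d26:-→d27:-→d28:-→d29:-→d30:H3 -> H3
  add 76.190.167.0/24 -> H0 at depth 24
  lookup 76.190.167.23: bits 010011001011111010100111 walk d0:-→d1:-→d2:-→d3:-→d4:-→d5:-→d6:-→d7:-→d8:-→d9:-→d10:-→d11:-→d12:-→d13:-→d14:-→d15:-→d16:-→d17:-→d18:-→d19:-→d20:-→d21:-→d22:-→d23:-→d24:H0 -> H0
  add 115.0.0.0/8 -> H0 at depth 8
  del 115.0.0.0/8 (clear depth 8)
  add 115.0.0.0/8 -> H1 at depth 8
  add 0.0.0.0/0 -> H3 at depth 0
  del 70.168.1.195/32 (clear depth 32)
  add 115.61.205.0/24 -> H2 at depth 24
  add 115.61.205.96/28 -> H1 at depth 28
  lookup 115.61.205.107: bits 01110011001111011100110101101 walk d0:H3→d1:-→d2:-→d3:-→d4:-→d5:-→d6:-→d7:-→d8:H1→d9:-→d10:-→d11:-→d12:-→d13:-→d14:-→d15:-→d16:-→d17:-→d18:-→d19:-→d20:-→d21:-→d22:-→d23:-→d24:H2→d25:-→d26:-→d27:-→d28:H1→d29:- -> H1
  add 115.48.0.0/12 -> H3 at depth 12
  lookup 64.89.47.91: bits 01000 walk d0:H3→d1:-→d2:-→d3:-→d4:-→d5:- -> H3
  lookup 146.46.115.160: bits ε walk d0:H3 -> H3
  add 115.61.205.0/24 -> H1 at depth 24
  lookup 115.48.3.206: bits 011100110011 walk d0:H3→d1:-→d2:-→d3:-→d4:-→d5:-→d6:-→d7:-→d8:H1→d9:-→d10:-→d11:-→d12:H3 -> H3
  lookup 115.61.205.108: bits 011100110011110111001101011011 walk d0:H3→d1:-→d2:-→d3:-→d4:-→d5:-→d6:-→d7:-→d8:H1→d9:-→d10:-→d11:-→d12:H3→d13:-→d14:-→d15:-→d16:-→d17:-→d18:-→d19:-→d20:-→d21:-→d22:-→d23:-→d24:H1→d25:-→d26:-→d27:-→d28:H1→d29:-→d30:H3 -> H3
  del 115.61.205.0/24 (clear depth 24)
  lookup 115.0.0.0: bits 0111001100 walk d0:H3→d1:-→d2:-→d3:-→d4:-→d5:-→d6:-→d7:-→d8:H1→d9:-→d10:- -> H1
  del 115.0.0.0/8 (clear depth 8)
  lookup 115.61.205.96: bits 0111001100111101110011010110 walk d0:H3→d1:-→d2:-→d3:-→d4:-→d5:-→d6:-→d7:-→d8:-→d9:-→d10:-→d11:-→d12:H3→d13:-→d14:-→d15:-→d16:-→d17:-→d18:-→d19:-→d20:-→d21:-→d22:-→d23:-→d24:-→d25:-→d26:-→d27:-→d28:H1 -> H1
  add 115.0.0.0/9 -> H1 at depth 9
  add 76.190.160.0/20 -> H0 at depth 20
  lookup 115.48.0.23: bits 011100110011 walk d0:H3→d1:-→d2:-→d3:-→d4:-→d5:-→d6:-→d7:-→d8:-→d9:H1→d10:-→d11:-→d12:H3 -> H3
  del 115.61.205.108/30 (clear depth 30)
  lookup 89.224.178.200: bits 010 walk d0:H3→d1:-→d2:-→d3:- -> H3
  lookup 76.190.167.31: bits 010011001011111010100111 walk d0:H3→d1:-→d2:-→d3:-→d4:-→d5:-→d6:-→d7:-→d8:-→d9:-→d10:-→d11:-→d12:-→d13:-→d14:-→d15:-→d16:-→d17:-→d18:-→d19:-→d20:H0→d21:-→d22:-→d23:-→d24:H0 -> H0
  lookup 115.61.205.96: bits 0111001100111101110011010110 walk d0:H3→d1:-→d2:-→d3:-→d4:-→d5:-→d6:-→d7:-→d8:-→d9:H1→d10:-→d11:-→d12:H3→d13:-→d14:-→d15:-→d16:-→d17:-→d18:-→d19:-→d20:-→d21:-→d22:-→d23:-→d24:-→d25:-→d26:-→d27:-→d28:H1 -> H1
  add 76.184.0.0/13 -> H3 at depth 13
  add 70.168.0.0/16 -> H3 at depth 16
  add 76.190.0.0/16 -> H2 at depth 16
  del 76.190.167.0/24 (clear depth 24)
  add 70.168.0.0/22 -> H0 at depth 22
  add 0.0.0.0/0 -> H1 at depth 0
  add 70.168.0.0/20 -> H1 at depth 20

== LOOKUPS ==
["H3","H0","H1","H3","H3","H3","H3","H1","H1","H3","H3","H0","H1"]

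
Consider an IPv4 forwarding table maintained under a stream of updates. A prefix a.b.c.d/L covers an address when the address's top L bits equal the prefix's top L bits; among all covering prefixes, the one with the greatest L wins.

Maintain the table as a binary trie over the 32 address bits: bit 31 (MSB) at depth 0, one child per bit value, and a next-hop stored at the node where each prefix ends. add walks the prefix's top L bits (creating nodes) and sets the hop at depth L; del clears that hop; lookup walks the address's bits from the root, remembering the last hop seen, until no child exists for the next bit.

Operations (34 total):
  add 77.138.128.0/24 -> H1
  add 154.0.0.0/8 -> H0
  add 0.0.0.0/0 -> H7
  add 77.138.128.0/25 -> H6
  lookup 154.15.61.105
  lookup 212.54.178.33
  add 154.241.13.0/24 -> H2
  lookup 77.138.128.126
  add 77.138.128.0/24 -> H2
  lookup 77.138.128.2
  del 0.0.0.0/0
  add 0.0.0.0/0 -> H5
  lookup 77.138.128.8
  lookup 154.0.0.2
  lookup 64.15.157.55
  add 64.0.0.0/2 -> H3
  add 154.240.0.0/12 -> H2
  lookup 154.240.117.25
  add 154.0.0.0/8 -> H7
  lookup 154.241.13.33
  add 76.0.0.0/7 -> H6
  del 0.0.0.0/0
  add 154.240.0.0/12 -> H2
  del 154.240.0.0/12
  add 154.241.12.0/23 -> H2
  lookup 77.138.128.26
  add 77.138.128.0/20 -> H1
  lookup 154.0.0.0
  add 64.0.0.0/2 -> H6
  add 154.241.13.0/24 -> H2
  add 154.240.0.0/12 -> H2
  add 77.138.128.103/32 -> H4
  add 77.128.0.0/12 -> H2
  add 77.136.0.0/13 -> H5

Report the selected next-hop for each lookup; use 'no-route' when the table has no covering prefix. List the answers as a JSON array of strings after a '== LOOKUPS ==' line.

Process each operation:
  + 77.138.128.0/24 (H1) depth=24
  + 154.0.0.0/8 (H0) depth=8
  + 0.0.0.0/0 (H7) depth=0
  + 77.138.128.0/25 (H6) depth=25
  Q 154.15.61.105: descend 10011010 ; hops seen [H7,H0] ; pick H0
  Q 212.54.178.33: descend 1 ; hops seen [H7] ; pick H7
  + 154.241.13.0/24 (H2) depth=24
  Q 77.138.128.126: descend 0100110110001010100000000 ; hops seen [H7,H1,H6] ; pick H6
  + 77.138.128.0/24 (H2) depth=24
  Q 77.138.128.2: descend 0100110110001010100000000 ; hops seen [H7,H2,H6] ; pick H6
  - 0.0.0.0/0 clear@0
  + 0.0.0.0/0 (H5) depth=0
  Q 77.138.128.8: descend 0100110110001010100000000 ; hops seen [H5,H2,H6] ; pick H6
  Q 154.0.0.2: descend 10011010 ; hops seen [H5,H0] ; pick H0
  Q 64.15.157.55: descend 0100 ; hops seen [H5] ; pick H5
  + 64.0.0.0/2 (H3) depth=2
  + 154.240.0.0/12 (H2) depth=12
  Q 154.240.117.25: descend 100110101111000 ; hops seen [H5,H0,H2] ; pick H2
  + 154.0.0.0/8 (H7) depth=8
  Q 154.241.13.33: descend 100110101111000100001101 ; hops seen [H5,H7,H2,H2] ; pick H2
  + 76.0.0.0/7 (H6) depth=7
  - 0.0.0.0/0 clear@0
  + 154.240.0.0/12 (H2) depth=12
  - 154.240.0.0/12 clear@12
  + 154.241.12.0/23 (H2) depth=23
  Q 77.138.128.26: descend 0100110110001010100000000 ; hops seen [H3,H6,H2,H6] ; pick H6
  + 77.138.128.0/20 (H1) depth=20
  Q 154.0.0.0: descend 10011010 ; hops seen [H7] ; pick H7
  + 64.0.0.0/2 (H6) depth=2
  + 154.241.13.0/24 (H2) depth=24
  + 154.240.0.0/12 (H2) depth=12
  + 77.138.128.103/32 (H4) depth=32
  + 77.128.0.0/12 (H2) depth=12
  + 77.136.0.0/13 (H5) depth=13

== LOOKUPS ==
["H0","H7","H6","H6","H6","H0","H5","H2","H2","H6","H7"]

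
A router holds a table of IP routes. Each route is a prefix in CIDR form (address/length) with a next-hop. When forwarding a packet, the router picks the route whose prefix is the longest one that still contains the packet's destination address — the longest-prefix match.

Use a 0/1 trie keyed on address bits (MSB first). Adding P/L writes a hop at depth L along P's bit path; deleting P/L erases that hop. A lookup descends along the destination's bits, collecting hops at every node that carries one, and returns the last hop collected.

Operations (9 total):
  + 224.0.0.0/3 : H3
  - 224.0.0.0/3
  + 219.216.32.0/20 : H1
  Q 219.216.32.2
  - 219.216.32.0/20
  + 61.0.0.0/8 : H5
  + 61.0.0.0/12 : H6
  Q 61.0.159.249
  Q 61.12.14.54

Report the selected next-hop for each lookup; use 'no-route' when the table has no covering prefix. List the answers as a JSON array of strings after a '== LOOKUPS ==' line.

Apply in order:
  + 224.0.0.0/3 (H3) depth=3
  del 224.0.0.0/3 (clear depth 3)
  + 219.216.32.0/20 (H1) depth=20
  Q 219.216.32.2: descend 11011011110110000010 ; hops seen [H1] ; pick H1
  del 219.216.32.0/20 (clear depth 20)
  + 61.0.0.0/8 (H5) depth=8
  + 61.0.0.0/12 (H6) depth=12
  Q 61.0.159.249: descend 001111010000 ; hops seen [H5,H6] ; pick H6
  Q 61.12.14.54: descend 001111010000 ; hops seen [H5,H6] ; pick H6

== LOOKUPS ==
["H1","H6","H6"]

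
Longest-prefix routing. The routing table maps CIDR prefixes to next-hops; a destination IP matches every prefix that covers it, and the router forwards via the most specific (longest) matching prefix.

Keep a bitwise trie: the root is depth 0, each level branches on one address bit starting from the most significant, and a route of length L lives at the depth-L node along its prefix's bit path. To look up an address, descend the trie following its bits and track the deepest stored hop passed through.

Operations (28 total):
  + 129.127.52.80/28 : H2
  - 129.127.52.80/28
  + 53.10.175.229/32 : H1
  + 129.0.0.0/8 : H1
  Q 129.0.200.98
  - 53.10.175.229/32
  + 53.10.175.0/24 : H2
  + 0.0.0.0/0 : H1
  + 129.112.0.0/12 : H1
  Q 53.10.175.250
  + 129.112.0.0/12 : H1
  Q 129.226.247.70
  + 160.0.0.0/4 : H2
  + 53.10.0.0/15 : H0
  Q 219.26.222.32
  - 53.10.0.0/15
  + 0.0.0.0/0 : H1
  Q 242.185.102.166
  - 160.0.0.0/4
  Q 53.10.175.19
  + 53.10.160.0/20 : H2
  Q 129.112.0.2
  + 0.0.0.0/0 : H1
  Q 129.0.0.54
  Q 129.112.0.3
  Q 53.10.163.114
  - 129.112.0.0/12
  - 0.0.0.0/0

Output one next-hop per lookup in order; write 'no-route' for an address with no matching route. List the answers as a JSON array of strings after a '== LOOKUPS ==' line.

Apply in order:
  + 129.127.52.80/28 (H2) depth=28
  - 129.127.52.80/28 clear@28
  + 53.10.175.229/32 (H1) depth=32
  + 129.0.0.0/8 (H1) depth=8
  Q 129.0.200.98: descend 100000010 ; hops seen [H1] ; pick H1
  - 53.10.175.229/32 clear@32
  + 53.10.175.0/24 (H2) depth=24
  + 0.0.0.0/0 (H1) depth=0
  + 129.112.0.0/12 (H1) depth=12
  Q 53.10.175.250: descend 001101010000101010101111111 ; hops seen [H1,H2] ; pick H2
  + 129.112.0.0/12 (H1) depth=12
  Q 129.226.247.70: descend 10000001 ; hops seen [H1,H1] ; pick H1
  + 160.0.0.0/4 (H2) depth=4
  + 53.10.0.0/15 (H0) depth=15
  Q 219.26.222.32: descend 1 ; hops seen [H1] ; pick H1
  - 53.10.0.0/15 clear@15
  + 0.0.0.0/0 (H1) depth=0
  Q 242.185.102.166: descend 1 ; hops seen [H1] ; pick H1
  - 160.0.0.0/4 clear@4
  Q 53.10.175.19: descend 001101010000101010101111 ; hops seen [H1,H2] ; pick H2
  + 53.10.160.0/20 (H2) depth=20
  Q 129.112.0.2: descend 100000010111 ; hops seen [H1,H1,H1] ; pick H1
  + 0.0.0.0/0 (H1) depth=0
  Q 129.0.0.54: descend 100000010 ; hops seen [H1,H1] ; pick H1
  Q 129.112.0.3: descend 100000010111 ; hops seen [H1,H1,H1] ; pick H1
  Q 53.10.163.114: descend 00110101000010101010 ; hops seen [H1,H2] ; pick H2
  - 129.112.0.0/12 clear@12
  - 0.0.0.0/0 clear@0

== LOOKUPS ==
["H1","H2","H1","H1","H1","H2","H1","H1","H1","H2"]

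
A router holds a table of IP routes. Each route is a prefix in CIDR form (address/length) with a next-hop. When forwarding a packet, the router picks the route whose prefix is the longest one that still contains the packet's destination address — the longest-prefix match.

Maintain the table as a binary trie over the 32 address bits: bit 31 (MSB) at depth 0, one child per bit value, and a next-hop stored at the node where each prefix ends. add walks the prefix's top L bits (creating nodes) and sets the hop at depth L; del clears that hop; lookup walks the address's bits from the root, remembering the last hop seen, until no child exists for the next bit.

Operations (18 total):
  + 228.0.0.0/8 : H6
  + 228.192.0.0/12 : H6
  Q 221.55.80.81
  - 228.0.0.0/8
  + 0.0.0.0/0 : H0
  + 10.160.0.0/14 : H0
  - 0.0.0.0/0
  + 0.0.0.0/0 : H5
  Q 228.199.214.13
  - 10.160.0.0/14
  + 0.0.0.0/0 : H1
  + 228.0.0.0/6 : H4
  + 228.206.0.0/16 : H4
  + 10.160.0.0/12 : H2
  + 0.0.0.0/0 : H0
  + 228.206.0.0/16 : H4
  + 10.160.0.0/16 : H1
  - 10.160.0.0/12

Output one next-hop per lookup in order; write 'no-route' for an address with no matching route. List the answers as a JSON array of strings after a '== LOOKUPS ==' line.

Process each operation:
  add 228.0.0.0/8 -> H6 at depth 8
  add 228.192.0.0/12 -> H6 at depth 12
  Q 221.55.80.81: descend 11 ; hops seen [∅] ; pick no-route
  del 228.0.0.0/8 (clear depth 8)
  add 0.0.0.0/0 -> H0 at depth 0
  add 10.160.0.0/14 -> H0 at depth 14
  del 0.0.0.0/0 (clear depth 0)
  add 0.0.0.0/0 -> H5 at depth 0
  Q 228.199.214.13: descend 111001001100 ; hops seen [H5,H6] ; pick H6
  del 10.160.0.0/14 (clear depth 14)
  add 0.0.0.0/0 -> H1 at depth 0
  add 228.0.0.0/6 -> H4 at depth 6
  add 228.206.0.0/16 -> H4 at depth 16
  add 10.160.0.0/12 -> H2 at depth 12
  add 0.0.0.0/0 -> H0 at depth 0
  add 228.206.0.0/16 -> H4 at depth 16
  add 10.160.0.0/16 -> H1 at depth 16
  del 10.160.0.0/12 (clear depth 12)

== LOOKUPS ==
["no-route","H6"]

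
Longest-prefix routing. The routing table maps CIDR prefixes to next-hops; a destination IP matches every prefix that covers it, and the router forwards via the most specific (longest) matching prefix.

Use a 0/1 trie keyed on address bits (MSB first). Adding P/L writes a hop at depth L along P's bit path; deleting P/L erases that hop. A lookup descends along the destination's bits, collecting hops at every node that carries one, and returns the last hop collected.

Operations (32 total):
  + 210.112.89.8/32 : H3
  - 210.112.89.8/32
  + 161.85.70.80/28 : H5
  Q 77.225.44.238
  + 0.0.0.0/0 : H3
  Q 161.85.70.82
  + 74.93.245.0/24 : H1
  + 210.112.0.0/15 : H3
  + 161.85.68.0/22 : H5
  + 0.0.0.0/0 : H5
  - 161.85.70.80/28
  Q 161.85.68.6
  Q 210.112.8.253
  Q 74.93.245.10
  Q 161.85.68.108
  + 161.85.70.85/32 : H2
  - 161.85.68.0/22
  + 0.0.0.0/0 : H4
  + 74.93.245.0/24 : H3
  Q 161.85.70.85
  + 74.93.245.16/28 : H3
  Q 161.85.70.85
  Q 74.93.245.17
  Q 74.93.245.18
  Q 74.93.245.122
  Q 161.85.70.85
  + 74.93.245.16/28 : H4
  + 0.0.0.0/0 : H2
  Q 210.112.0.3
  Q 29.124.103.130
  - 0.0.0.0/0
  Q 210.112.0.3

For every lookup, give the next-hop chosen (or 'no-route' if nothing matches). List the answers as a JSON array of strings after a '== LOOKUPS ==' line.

Apply in order:
  + 210.112.89.8/32 (H3) depth=32
  - 210.112.89.8/32 clear@32
  + 161.85.70.80/28 (H5) depth=28
  lookup 77.225.44.238: bits ε walk d0:- -> no-route
  + 0.0.0.0/0 (H3) depth=0
  lookup 161.85.70.82: bits 1010000101010101010001100101 walk d0:H3→d1:-→d2:-→d3:-→d4:-→d5:-→d6:-→d7:-→d8:-→d9:-→d10:-→d11:-→d12:-→d13:-→d14:-→d15:-→d16:-→d17:-→d18:-→d19:-→d20:-→d21:-→d22:-→d23:-→d24:-→d25:-→d26:-→d27:-→d28:H5 -> H5
  + 74.93.245.0/24 (H1) depth=24
  + 210.112.0.0/15 (H3) depth=15
  + 161.85.68.0/22 (H5) depth=22
  + 0.0.0.0/0 (H5) depth=0
  - 161.85.70.80/28 clear@28
  lookup 161.85.68.6: bits 1010000101010101010001 walk d0:H5→d1:-→d2:-→d3:-→d4:-→d5:-→d6:-→d7:-→d8:-→d9:-→d10:-→d11:-→d12:-→d13:-→d14:-→d15:-→d16:-→d17:-→d18:-→d19:-→d20:-→d21:-→d22:H5 -> H5
  lookup 210.112.8.253: bits 11010010011100000 walk d0:H5→d1:-→d2:-→d3:-→d4:-→d5:-→d6:-→d7:-→d8:-→d9:-→d10:-→d11:-→d12:-→d13:-→d14:-→d15:H3→d16:-→d17:- -> H3
  lookup 74.93.245.10: bits 010010100101110111110101 walk d0:H5→d1:-→d2:-→d3:-→d4:-→d5:-→d6:-→d7:-→d8:-→d9:-→d10:-→d11:-→d12:-→d13:-→d14:-→d15:-→d16:-→d17:-→d18:-→d19:-→d20:-→d21:-→d22:-→d23:-→d24:H1 -> H1
  lookup 161.85.68.108: bits 1010000101010101010001 walk d0:H5→d1:-→d2:-→d3:-→d4:-→d5:-→d6:-→d7:-→d8:-→d9:-→d10:-→d11:-→d12:-→d13:-→d14:-→d15:-→d16:-→d17:-→d18:-→d19:-→d20:-→d21:-→d22:H5 -> H5
  + 161.85.70.85/32 (H2) depth=32
  - 161.85.68.0/22 clear@22
  + 0.0.0.0/0 (H4) depth=0
  + 74.93.245.0/24 (H3) depth=24
  lookup 161.85.70.85: bits 10100001010101010100011001010101 walk d0:H4→d1:-→d2:-→d3:-→d4:-→d5:-→d6:-→d7:-→d8:-→d9:-→d10:-→d11:-→d12:-→d13:-→d14:-→d15:-→d16:-→d17:-→d18:-→d19:-→d20:-→d21:-→d22:-→d23:-→d24:-→d25:-→d26:-→d27:-→d28:-→d29:-→d30:-→d31:-→d32:H2 -> H2
  + 74.93.245.16/28 (H3) depth=28
  lookup 161.85.70.85: bits 10100001010101010100011001010101 walk d0:H4→d1:-→d2:-→d3:-→d4:-→d5:-→d6:-→d7:-→d8:-→d9:-→d10:-→d11:-→d12:-→d13:-→d14:-→d15:-→d16:-→d17:-→d18:-→d19:-→d20:-→d21:-→d22:-→d23:-→d24:-→d25:-→d26:-→d27:-→d28:-→d29:-→d30:-→d31:-→d32:H2 -> H2
  lookup 74.93.245.17: bits 0100101001011101111101010001 walk d0:H4→d1:-→d2:-→d3:-→d4:-→d5:-→d6:-→d7:-→d8:-→d9:-→d10:-→d11:-→d12:-→d13:-→d14:-→d15:-→d16:-→d17:-→d18:-→d19:-→d20:-→d21:-→d22:-→d23:-→d24:H3→d25:-→d26:-→d27:-→d28:H3 -> H3
  lookup 74.93.245.18: bits 0100101001011101111101010001 walk d0:H4→d1:-→d2:-→d3:-→d4:-→d5:-→d6:-→d7:-→d8:-→d9:-→d10:-→d11:-→d12:-→d13:-→d14:-→d15:-→d16:-→d17:-→d18:-→d19:-→d20:-→d21:-→d22:-→d23:-→d24:H3→d25:-→d26:-→d27:-→d28:H3 -> H3
  lookup 74.93.245.122: bits 0100101001011101111101010 walk d0:H4→d1:-→d2:-→d3:-→d4:-→d5:-→d6:-→d7:-→d8:-→d9:-→d10:-→d11:-→d12:-→d13:-→d14:-→d15:-→d16:-→d17:-→d18:-→d19:-→d20:-→d21:-→d22:-→d23:-→d24:H3→d25:- -> H3
  lookup 161.85.70.85: bits 10100001010101010100011001010101 walk d0:H4→d1:-→d2:-→d3:-→d4:-→d5:-→d6:-→d7:-→d8:-→d9:-→d10:-→d11:-→d12:-→d13:-→d14:-→d15:-→d16:-→d17:-→d18:-→d19:-→d20:-→d21:-→d22:-→d23:-→d24:-→d25:-→d26:-→d27:-→d28:-→d29:-→d30:-→d31:-→d32:H2 -> H2
  + 74.93.245.16/28 (H4) depth=28
  + 0.0.0.0/0 (H2) depth=0
  lookup 210.112.0.3: bits 11010010011100000 walk d0:H2→d1:-→d2:-→d3:-→d4:-→d5:-→d6:-→d7:-→d8:-→d9:-→d10:-→d11:-→d12:-→d13:-→d14:-→d15:H3→d16:-→d17:- -> H3
  lookup 29.124.103.130: bits 0 walk d0:H2→d1:- -> H2
  - 0.0.0.0/0 clear@0
  lookup 210.112.0.3: bits 11010010011100000 walk d0:-→d1:-→d2:-→d3:-→d4:-→d5:-→d6:-→d7:-→d8:-→d9:-→d10:-→d11:-→d12:-→d13:-→d14:-→d15:H3→d16:-→d17:- -> H3

== LOOKUPS ==
["no-route","H5","H5","H3","H1","H5","H2","H2","H3","H3","H3","H2","H3","H2","H3"]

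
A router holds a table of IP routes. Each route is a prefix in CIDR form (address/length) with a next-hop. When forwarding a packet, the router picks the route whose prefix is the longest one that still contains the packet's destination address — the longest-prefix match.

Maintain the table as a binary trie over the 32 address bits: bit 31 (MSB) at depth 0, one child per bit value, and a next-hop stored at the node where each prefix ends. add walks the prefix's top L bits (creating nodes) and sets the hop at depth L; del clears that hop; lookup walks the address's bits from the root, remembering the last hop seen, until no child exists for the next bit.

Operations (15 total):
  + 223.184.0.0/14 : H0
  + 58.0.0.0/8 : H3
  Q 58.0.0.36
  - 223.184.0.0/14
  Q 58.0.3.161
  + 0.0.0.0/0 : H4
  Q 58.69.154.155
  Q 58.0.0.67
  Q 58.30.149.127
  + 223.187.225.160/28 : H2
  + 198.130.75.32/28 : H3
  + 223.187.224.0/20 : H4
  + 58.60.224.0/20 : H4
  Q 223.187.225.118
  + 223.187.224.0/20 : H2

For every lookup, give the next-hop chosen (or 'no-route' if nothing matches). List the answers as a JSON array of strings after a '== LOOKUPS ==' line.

Process each operation:
  + 223.184.0.0/14 (H0) depth=14
  + 58.0.0.0/8 (H3) depth=8
  Q 58.0.0.36: descend 00111010 ; hops seen [H3] ; pick H3
  del 223.184.0.0/14 (clear depth 14)
  Q 58.0.3.161: descend 00111010 ; hops seen [H3] ; pick H3
  + 0.0.0.0/0 (H4) depth=0
  Q 58.69.154.155: descend 00111010 ; hops seen [H4,H3] ; pick H3
  Q 58.0.0.67: descend 00111010 ; hops seen [H4,H3] ; pick H3
  Q 58.30.149.127: descend 00111010 ; hops seen [H4,H3] ; pick H3
  + 223.187.225.160/28 (H2) depth=28
  + 198.130.75.32/28 (H3) depth=28
  + 223.187.224.0/20 (H4) depth=20
  + 58.60.224.0/20 (H4) depth=20
  Q 223.187.225.118: descend 110111111011101111100001 ; hops seen [H4,H4] ; pick H4
  + 223.187.224.0/20 (H2) depth=20

== LOOKUPS ==
["H3","H3","H3","H3","H3","H4"]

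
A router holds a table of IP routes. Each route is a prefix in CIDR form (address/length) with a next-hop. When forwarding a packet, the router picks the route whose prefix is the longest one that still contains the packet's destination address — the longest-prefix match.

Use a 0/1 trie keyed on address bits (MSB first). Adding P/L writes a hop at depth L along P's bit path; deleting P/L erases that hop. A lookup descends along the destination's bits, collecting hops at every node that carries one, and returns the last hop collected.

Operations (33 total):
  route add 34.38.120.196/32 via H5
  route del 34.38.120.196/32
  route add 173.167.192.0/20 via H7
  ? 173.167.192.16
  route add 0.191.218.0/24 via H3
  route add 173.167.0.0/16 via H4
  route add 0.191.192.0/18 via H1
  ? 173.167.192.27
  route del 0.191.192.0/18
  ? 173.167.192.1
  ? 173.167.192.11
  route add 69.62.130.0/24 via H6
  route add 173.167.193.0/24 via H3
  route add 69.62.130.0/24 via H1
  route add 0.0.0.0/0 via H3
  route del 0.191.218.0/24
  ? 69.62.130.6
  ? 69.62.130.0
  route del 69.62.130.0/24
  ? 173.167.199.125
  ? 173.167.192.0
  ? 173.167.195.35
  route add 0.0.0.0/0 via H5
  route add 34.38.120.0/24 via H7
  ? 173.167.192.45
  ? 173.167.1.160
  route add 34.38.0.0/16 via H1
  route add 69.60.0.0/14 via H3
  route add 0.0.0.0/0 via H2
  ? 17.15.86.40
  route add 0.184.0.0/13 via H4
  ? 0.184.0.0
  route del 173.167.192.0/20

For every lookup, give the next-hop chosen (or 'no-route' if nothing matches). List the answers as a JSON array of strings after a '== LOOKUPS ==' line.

Apply in order:
  add 34.38.120.196/32 -> H5 at depth 32
  del 34.38.120.196/32 (clear depth 32)
  add 173.167.192.0/20 -> H7 at depth 20
  lookup 173.167.192.16: bits 10101101101001111100 walk d0:-→d1:-→d2:-→d3:-→d4:-→d5:-→d6:-→d7:-→d8:-→d9:-→d10:-→d11:-→d12:-→d13:-→d14:-→d15:-→d16:-→d17:-→d18:-→d19:-→d20:H7 -> H7
  add 0.191.218.0/24 -> H3 at depth 24
  add 173.167.0.0/16 -> H4 at depth 16
  add 0.191.192.0/18 -> H1 at depth 18
  lookup 173.167.192.27: bits 10101101101001111100 walk d0:-→d1:-→d2:-→d3:-→d4:-→d5:-→d6:-→d7:-→d8:-→d9:-→d10:-→d11:-→d12:-→d13:-→d14:-→d15:-→d16:H4→d17:-→d18:-→d19:-→d20:H7 -> H7
  del 0.191.192.0/18 (clear depth 18)
  lookup 173.167.192.1: bits 10101101101001111100 walk d0:-→d1:-→d2:-→d3:-→d4:-→d5:-→d6:-→d7:-→d8:-→d9:-→d10:-→d11:-→d12:-→d13:-→d14:-→d15:-→d16:H4→d17:-→d18:-→d19:-→d20:H7 -> H7
  lookup 173.167.192.11: bits 10101101101001111100 walk d0:-→d1:-→d2:-→d3:-→d4:-→d5:-→d6:-→d7:-→d8:-→d9:-→d10:-→d11:-→d12:-→d13:-→d14:-→d15:-→d16:H4→d17:-→d18:-→d19:-→d20:H7 -> H7
  add 69.62.130.0/24 -> H6 at depth 24
  add 173.167.193.0/24 -> H3 at depth 24
  add 69.62.130.0/24 -> H1 at depth 24
  add 0.0.0.0/0 -> H3 at depth 0
  del 0.191.218.0/24 (clear depth 24)
  lookup 69.62.130.6: bits 010001010011111010000010 walk d0:H3→d1:-→d2:-→d3:-→d4:-→d5:-→d6:-→d7:-→d8:-→d9:-→d10:-→d11:-→d12:-→d13:-→d14:-→d15:-→d16:-→d17:-→d18:-→d19:-→d20:-→d21:-→d22:-→d23:-→d24:H1 -> H1
  lookup 69.62.130.0: bits 010001010011111010000010 walk d0:H3→d1:-→d2:-→d3:-→d4:-→d5:-→d6:-→d7:-→d8:-→d9:-→d10:-→d11:-→d12:-→d13:-→d14:-→d15:-→d16:-→d17:-→d18:-→d19:-→d20:-→d21:-→d22:-→d23:-→d24:H1 -> H1
  del 69.62.130.0/24 (clear depth 24)
  lookup 173.167.199.125: bits 101011011010011111000 walk d0:H3→d1:-→d2:-→d3:-→d4:-→d5:-→d6:-→d7:-→d8:-→d9:-→d10:-→d11:-→d12:-→d13:-→d14:-→d15:-→d16:H4→d17:-→d18:-→d19:-→d20:H7→d21:- -> H7
  lookup 173.167.192.0: bits 10101101101001111100000 walk d0:H3→d1:-→d2:-→d3:-→d4:-→d5:-→d6:-→d7:-→d8:-→d9:-→d10:-→d11:-→d12:-→d13:-→d14:-→d15:-→d16:H4→d17:-→d18:-→d19:-→d20:H7→d21:-→d22:-→d23:- -> H7
  lookup 173.167.195.35: bits 1010110110100111110000 walk d0:H3→d1:-→d2:-→d3:-→d4:-→d5:-→d6:-→d7:-→d8:-→d9:-→d10:-→d11:-→d12:-→d13:-→d14:-→d15:-→d16:H4→d17:-→d18:-→d19:-→d20:H7→d21:-→d22:- -> H7
  add 0.0.0.0/0 -> H5 at depth 0
  add 34.38.120.0/24 -> H7 at depth 24
  lookup 173.167.192.45: bits 10101101101001111100000 walk d0:H5→d1:-→d2:-→d3:-→d4:-→d5:-→d6:-→d7:-→d8:-→d9:-→d10:-→d11:-→d12:-→d13:-→d14:-→d15:-→d16:H4→d17:-→d18:-→d19:-→d20:H7→d21:-→d22:-→d23:- -> H7
  lookup 173.167.1.160: bits 1010110110100111 walk d0:H5→d1:-→d2:-→d3:-→d4:-→d5:-→d6:-→d7:-→d8:-→d9:-→d10:-→d11:-→d12:-→d13:-→d14:-→d15:-→d16:H4 -> H4
  add 34.38.0.0/16 -> H1 at depth 16
  add 69.60.0.0/14 -> H3 at depth 14
  add 0.0.0.0/0 -> H2 at depth 0
  lookup 17.15.86.40: bits 000 walk d0:H2→d1:-→d2:-→d3:- -> H2
  add 0.184.0.0/13 -> H4 at depth 13
  lookup 0.184.0.0: bits 0000000010111 walk d0:H2→d1:-→d2:-→d3:-→d4:-→d5:-→d6:-→d7:-→d8:-→d9:-→d10:-→d11:-→d12:-→d13:H4 -> H4
  del 173.167.192.0/20 (clear depth 20)

== LOOKUPS ==
["H7","H7","H7","H7","H1","H1","H7","H7","H7","H7","H4","H2","H4"]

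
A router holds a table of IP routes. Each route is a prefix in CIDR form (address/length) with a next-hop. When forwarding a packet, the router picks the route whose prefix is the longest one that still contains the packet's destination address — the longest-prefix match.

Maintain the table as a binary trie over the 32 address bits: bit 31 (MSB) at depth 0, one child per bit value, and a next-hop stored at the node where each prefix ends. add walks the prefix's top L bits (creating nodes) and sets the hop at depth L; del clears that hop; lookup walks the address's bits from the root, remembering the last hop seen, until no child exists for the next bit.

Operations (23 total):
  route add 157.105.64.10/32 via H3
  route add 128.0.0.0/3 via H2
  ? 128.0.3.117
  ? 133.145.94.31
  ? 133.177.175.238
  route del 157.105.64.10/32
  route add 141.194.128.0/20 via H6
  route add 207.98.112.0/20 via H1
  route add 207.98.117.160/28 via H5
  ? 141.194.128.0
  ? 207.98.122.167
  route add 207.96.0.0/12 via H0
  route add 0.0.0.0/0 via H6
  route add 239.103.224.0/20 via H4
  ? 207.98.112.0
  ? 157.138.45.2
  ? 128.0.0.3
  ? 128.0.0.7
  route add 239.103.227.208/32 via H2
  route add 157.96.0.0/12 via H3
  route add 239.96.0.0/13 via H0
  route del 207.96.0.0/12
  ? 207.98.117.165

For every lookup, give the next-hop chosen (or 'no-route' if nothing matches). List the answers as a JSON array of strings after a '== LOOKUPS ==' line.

Trace:
  add 157.105.64.10/32 -> H3 at depth 32
  add 128.0.0.0/3 -> H2 at depth 3
  Q 128.0.3.117: descend 100 ; hops seen [H2] ; pick H2
  Q 133.145.94.31: descend 100 ; hops seen [H2] ; pick H2
  Q 133.177.175.238: descend 100 ; hops seen [H2] ; pick H2
  - 157.105.64.10/32 clear@32
  add 141.194.128.0/20 -> H6 at depth 20
  add 207.98.112.0/20 -> H1 at depth 20
  add 207.98.117.160/28 -> H5 at depth 28
  Q 141.194.128.0: descend 10001101110000101000 ; hops seen [H2,H6] ; pick H6
  Q 207.98.122.167: descend 11001111011000100111 ; hops seen [H1] ; pick H1
  add 207.96.0.0/12 -> H0 at depth 12
  add 0.0.0.0/0 -> H6 at depth 0
  add 239.103.224.0/20 -> H4 at depth 20
  Q 207.98.112.0: descend 110011110110001001110 ; hops seen [H6,H0,H1] ; pick H1
  Q 157.138.45.2: descend 10011101 ; hops seen [H6,H2] ; pick H2
  Q 128.0.0.3: descend 1000 ; hops seen [H6,H2] ; pick H2
  Q 128.0.0.7: descend 1000 ; hops seen [H6,H2] ; pick H2
  add 239.103.227.208/32 -> H2 at depth 32
  add 157.96.0.0/12 -> H3 at depth 12
  add 239.96.0.0/13 -> H0 at depth 13
  - 207.96.0.0/12 clear@12
  Q 207.98.117.165: descend 1100111101100010011101011010 ; hops seen [H6,H1,H5] ; pick H5

== LOOKUPS ==
["H2","H2","H2","H6","H1","H1","H2","H2","H2","H5"]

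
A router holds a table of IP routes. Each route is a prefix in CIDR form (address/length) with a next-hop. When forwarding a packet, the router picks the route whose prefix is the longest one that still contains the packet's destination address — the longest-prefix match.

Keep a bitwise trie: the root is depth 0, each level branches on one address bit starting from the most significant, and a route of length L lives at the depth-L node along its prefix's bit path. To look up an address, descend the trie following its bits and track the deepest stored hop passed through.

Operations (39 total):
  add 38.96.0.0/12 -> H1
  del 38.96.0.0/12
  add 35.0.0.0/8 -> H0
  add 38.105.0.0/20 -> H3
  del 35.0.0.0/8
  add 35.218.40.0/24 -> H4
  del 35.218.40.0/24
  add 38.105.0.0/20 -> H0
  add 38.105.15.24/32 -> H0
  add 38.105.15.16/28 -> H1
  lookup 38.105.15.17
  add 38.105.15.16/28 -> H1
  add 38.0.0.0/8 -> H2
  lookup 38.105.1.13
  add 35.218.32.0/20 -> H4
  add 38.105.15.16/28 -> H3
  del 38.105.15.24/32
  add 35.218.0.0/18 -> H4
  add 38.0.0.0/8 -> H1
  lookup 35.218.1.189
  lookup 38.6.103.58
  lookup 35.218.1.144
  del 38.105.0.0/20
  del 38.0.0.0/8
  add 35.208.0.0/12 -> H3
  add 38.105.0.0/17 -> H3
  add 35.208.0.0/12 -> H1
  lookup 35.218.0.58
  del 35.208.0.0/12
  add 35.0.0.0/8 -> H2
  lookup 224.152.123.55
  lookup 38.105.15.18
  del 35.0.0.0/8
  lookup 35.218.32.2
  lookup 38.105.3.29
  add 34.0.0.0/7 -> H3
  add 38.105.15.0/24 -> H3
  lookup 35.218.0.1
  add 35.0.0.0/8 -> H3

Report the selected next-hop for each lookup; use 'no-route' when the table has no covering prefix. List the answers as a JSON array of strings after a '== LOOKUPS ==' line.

Trace:
  add 38.96.0.0/12 -> H1 at depth 12
  del 38.96.0.0/12 (clear depth 12)
  add 35.0.0.0/8 -> H0 at depth 8
  add 38.105.0.0/20 -> H3 at depth 20
  del 35.0.0.0/8 (clear depth 8)
  add 35.218.40.0/24 -> H4 at depth 24
  del 35.218.40.0/24 (clear depth 24)
  add 38.105.0.0/20 -> H0 at depth 20
  add 38.105.15.24/32 -> H0 at depth 32
  add 38.105.15.16/28 -> H1 at depth 28
  lookup 38.105.15.17: bits 0010011001101001000011110001 walk d0:-→d1:-→d2:-→d3:-→d4:-→d5:-→d6:-→d7:-→d8:-→d9:-→d10:-→d11:-→d12:-→d13:-→d14:-→d15:-→d16:-→d17:-→d18:-→d19:-→d20:H0→d21:-→d22:-→d23:-→d24:-→d25:-→d26:-→d27:-→d28:H1 -> H1
  add 38.105.15.16/28 -> H1 at depth 28
  add 38.0.0.0/8 -> H2 at depth 8
  lookup 38.105.1.13: bits 00100110011010010000 walk d0:-→d1:-→d2:-→d3:-→d4:-→d5:-→d6:-→d7:-→d8:H2→d9:-→d10:-→d11:-→d12:-→d13:-→d14:-→d15:-→d16:-→d17:-→d18:-→d19:-→d20:H0 -> H0
  add 35.218.32.0/20 -> H4 at depth 20
  add 38.105.15.16/28 -> H3 at depth 28
  del 38.105.15.24/32 (clear depth 32)
  add 35.218.0.0/18 -> H4 at depth 18
  add 38.0.0.0/8 -> H1 at depth 8
  lookup 35.218.1.189: bits 001000111101101000 walk d0:-→d1:-→d2:-→d3:-→d4:-→d5:-→d6:-→d7:-→d8:-→d9:-→d10:-→d11:-→d12:-→d13:-→d14:-→d15:-→d16:-→d17:-→d18:H4 -> H4
  lookup 38.6.103.58: bits 001001100 walk d0:-→d1:-→d2:-→d3:-→d4:-→d5:-→d6:-→d7:-→d8:H1→d9:- -> H1
  lookup 35.218.1.144: bits 001000111101101000 walk d0:-→d1:-→d2:-→d3:-→d4:-→d5:-→d6:-→d7:-→d8:-→d9:-→d10:-→d11:-→d12:-→d13:-→d14:-→d15:-→d16:-→d17:-→d18:H4 -> H4
  del 38.105.0.0/20 (clear depth 20)
  del 38.0.0.0/8 (clear depth 8)
  add 35.208.0.0/12 -> H3 at depth 12
  add 38.105.0.0/17 -> H3 at depth 17
  add 35.208.0.0/12 -> H1 at depth 12
  lookup 35.218.0.58: bits 001000111101101000 walk d0:-→d1:-→d2:-→d3:-→d4:-→d5:-→d6:-→d7:-→d8:-→d9:-→d10:-→d11:-→d12:H1→d13:-→d14:-→d15:-→d16:-→d17:-→d18:H4 -> H4
  del 35.208.0.0/12 (clear depth 12)
  add 35.0.0.0/8 -> H2 at depth 8
  lookup 224.152.123.55: bits ε walk d0:- -> no-route
  lookup 38.105.15.18: bits 0010011001101001000011110001 walk d0:-→d1:-→d2:-→d3:-→d4:-→d5:-→d6:-→d7:-→d8:-→d9:-→d10:-→d11:-→d12:-→d13:-→d14:-→d15:-→d16:-→d17:H3→d18:-→d19:-→d20:-→d21:-→d22:-→d23:-→d24:-→d25:-→d26:-→d27:-→d28:H3 -> H3
  del 35.0.0.0/8 (clear depth 8)
  lookup 35.218.32.2: bits 00100011110110100010 walk d0:-→d1:-→d2:-→d3:-→d4:-→d5:-→d6:-→d7:-→d8:-→d9:-→d10:-→d11:-→d12:-→d13:-→d14:-→d15:-→d16:-→d17:-→d18:H4→d19:-→d20:H4 -> H4
  lookup 38.105.3.29: bits 00100110011010010000 walk d0:-→d1:-→d2:-→d3:-→d4:-→d5:-→d6:-→d7:-→d8:-→d9:-→d10:-→d11:-→d12:-→d13:-→d14:-→d15:-→d16:-→d17:H3→d18:-→d19:-→d20:- -> H3
  add 34.0.0.0/7 -> H3 at depth 7
  add 38.105.15.0/24 -> H3 at depth 24
  lookup 35.218.0.1: bits 001000111101101000 walk d0:-→d1:-→d2:-→d3:-→d4:-→d5:-→d6:-→d7:H3→d8:-→d9:-→d10:-→d11:-→d12:-→d13:-→d14:-→d15:-→d16:-→d17:-→d18:H4 -> H4
  add 35.0.0.0/8 -> H3 at depth 8

== LOOKUPS ==
["H1","H0","H4","H1","H4","H4","no-route","H3","H4","H3","H4"]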